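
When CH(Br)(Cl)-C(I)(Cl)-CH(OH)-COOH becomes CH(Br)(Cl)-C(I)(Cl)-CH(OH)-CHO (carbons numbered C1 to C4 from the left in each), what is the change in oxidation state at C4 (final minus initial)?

Before: C4 has 1 bond to C, 3 bonds to O → oxidation state +3.
After: C4 has 1 bond to C, 1 bond to H, 2 bonds to O → oxidation state +1.
Δ = +1 − (+3) = -2, so this is a reduction at C4.

-2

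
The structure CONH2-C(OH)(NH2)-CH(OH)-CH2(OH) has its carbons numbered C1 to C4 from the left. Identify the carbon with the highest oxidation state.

Tallying each carbon's bonds:
C1: 1C, 2O, 1N → 0 + 2 + 1 = +3
C2: 2C, 1O, 1N → 0 + 1 + 1 = +2
C3: 2C, 1H, 1O → 0 − 1 + 1 = 0
C4: 1C, 2H, 1O → 0 − 2 + 1 = -1
The most oxidised carbon is C1 at +3.

C1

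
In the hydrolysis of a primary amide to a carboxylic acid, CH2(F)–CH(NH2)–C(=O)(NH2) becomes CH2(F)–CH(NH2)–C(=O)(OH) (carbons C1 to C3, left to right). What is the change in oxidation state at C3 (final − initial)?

Before: C3 has 1 bond to C, 2 bonds to O, 1 bond to N → oxidation state +3.
After: C3 has 1 bond to C, 3 bonds to O → oxidation state +3.
Δ = +3 − (+3) = 0, so no net redox change at C3.

0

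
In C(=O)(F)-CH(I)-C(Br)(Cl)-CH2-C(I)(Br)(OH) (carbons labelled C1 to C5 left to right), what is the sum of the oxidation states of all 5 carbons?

+6

Tallying each carbon's bonds:
C1: 1C, 2O, 1F → 0 + 2 + 1 = +3
C2: 2C, 1H, 1I → 0 − 1 + 1 = 0
C3: 2C, 1Cl, 1Br → 0 + 1 + 1 = +2
C4: 2C, 2H → 0 − 2 = -2
C5: 1C, 1O, 1Br, 1I → 0 + 1 + 1 + 1 = +3
Sum = +3 + 0 + 2 − 2 + 3 = +6.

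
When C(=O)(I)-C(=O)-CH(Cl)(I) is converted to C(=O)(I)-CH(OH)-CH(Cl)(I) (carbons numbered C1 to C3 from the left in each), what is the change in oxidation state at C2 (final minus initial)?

-2

Before: C2 has 2 bonds to C, 2 bonds to O → oxidation state +2.
After: C2 has 2 bonds to C, 1 bond to H, 1 bond to O → oxidation state 0.
Δ = 0 − (+2) = -2, so this is a reduction at C2.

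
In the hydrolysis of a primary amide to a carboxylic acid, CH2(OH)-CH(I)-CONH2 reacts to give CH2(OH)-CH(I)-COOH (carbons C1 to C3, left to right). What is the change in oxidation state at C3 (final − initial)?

0

Before: C3 has 1 bond to C, 2 bonds to O, 1 bond to N → oxidation state +3.
After: C3 has 1 bond to C, 3 bonds to O → oxidation state +3.
Δ = +3 − (+3) = 0, so no net redox change at C3.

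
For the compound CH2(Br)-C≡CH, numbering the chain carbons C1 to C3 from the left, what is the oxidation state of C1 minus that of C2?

C1: 1C, 2H, 1Br → 0 − 2 + 1 = -1
C2: 4C → 0 = 0
Difference: -1 − (0) = -1.

-1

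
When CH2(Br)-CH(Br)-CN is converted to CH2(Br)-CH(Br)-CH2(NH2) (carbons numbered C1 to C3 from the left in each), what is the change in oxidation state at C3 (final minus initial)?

Before: C3 has 1 bond to C, 3 bonds to N → oxidation state +3.
After: C3 has 1 bond to C, 2 bonds to H, 1 bond to N → oxidation state -1.
Δ = -1 − (+3) = -4, so this is a reduction at C3.

-4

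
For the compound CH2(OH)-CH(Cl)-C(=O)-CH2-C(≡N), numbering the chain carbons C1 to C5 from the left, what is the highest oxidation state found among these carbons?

+3

Bonds to more-electronegative neighbours contribute +1 each, bonds to H or metals contribute −1 each, and C–C bonds contribute 0. Tallying each carbon:
C1: 1C, 2H, 1O → 0 − 2 + 1 = -1
C2: 2C, 1H, 1Cl → 0 − 1 + 1 = 0
C3: 2C, 2O → 0 + 2 = +2
C4: 2C, 2H → 0 − 2 = -2
C5: 1C, 3N → 0 + 3 = +3
The highest value is +3.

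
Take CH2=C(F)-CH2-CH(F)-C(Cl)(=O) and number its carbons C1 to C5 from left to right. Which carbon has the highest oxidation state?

Tallying each carbon's bonds:
C1: 2C, 2H → 0 − 2 = -2
C2: 3C, 1F → 0 + 1 = +1
C3: 2C, 2H → 0 − 2 = -2
C4: 2C, 1H, 1F → 0 − 1 + 1 = 0
C5: 1C, 2O, 1Cl → 0 + 2 + 1 = +3
The most oxidised carbon is C5 at +3.

C5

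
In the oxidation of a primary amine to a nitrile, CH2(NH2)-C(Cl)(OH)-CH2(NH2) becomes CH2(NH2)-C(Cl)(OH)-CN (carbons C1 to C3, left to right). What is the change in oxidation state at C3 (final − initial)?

Before: C3 has 1 bond to C, 2 bonds to H, 1 bond to N → oxidation state -1.
After: C3 has 1 bond to C, 3 bonds to N → oxidation state +3.
Δ = +3 − (-1) = +4, so this is an oxidation at C3.

+4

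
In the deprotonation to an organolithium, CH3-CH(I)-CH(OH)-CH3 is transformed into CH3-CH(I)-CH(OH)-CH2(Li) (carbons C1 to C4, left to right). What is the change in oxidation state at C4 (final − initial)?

Before: C4 has 1 bond to C, 3 bonds to H → oxidation state -3.
After: C4 has 1 bond to C, 2 bonds to H, 1 bond to Li → oxidation state -3.
Δ = -3 − (-3) = 0, so no net redox change at C4.

0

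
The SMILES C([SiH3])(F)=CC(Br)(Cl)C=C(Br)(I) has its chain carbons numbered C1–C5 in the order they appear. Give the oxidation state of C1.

0

C1 has a double bond to C (2×0 = 0), one bond to Si (-1), one bond to F (+1).
Oxidation state = 0 − 1 + 1 = 0.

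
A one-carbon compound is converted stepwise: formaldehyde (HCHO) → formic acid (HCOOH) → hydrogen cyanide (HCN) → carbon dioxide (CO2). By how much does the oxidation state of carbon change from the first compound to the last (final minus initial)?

+4

Carbon oxidation states along the series — formaldehyde: 0, formic acid: +2, hydrogen cyanide: +2, carbon dioxide: +4.
Net change = +4 − (0) = +4.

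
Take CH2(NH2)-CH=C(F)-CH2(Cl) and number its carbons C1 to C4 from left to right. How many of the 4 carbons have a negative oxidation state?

3

Assign +1 per bond to O/N/halogen, −1 per bond to H or an electropositive element, and 0 per bond to carbon. Tallying each carbon:
C1: 1C, 2H, 1N → 0 − 2 + 1 = -1
C2: 3C, 1H → 0 − 1 = -1
C3: 3C, 1F → 0 + 1 = +1
C4: 1C, 2H, 1Cl → 0 − 2 + 1 = -1
3 carbons (C1, C2, C4) meet the condition.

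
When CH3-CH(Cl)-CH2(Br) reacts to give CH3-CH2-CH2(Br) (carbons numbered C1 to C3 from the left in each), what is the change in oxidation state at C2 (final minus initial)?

Before: C2 has 2 bonds to C, 1 bond to H, 1 bond to Cl → oxidation state 0.
After: C2 has 2 bonds to C, 2 bonds to H → oxidation state -2.
Δ = -2 − (0) = -2, so this is a reduction at C2.

-2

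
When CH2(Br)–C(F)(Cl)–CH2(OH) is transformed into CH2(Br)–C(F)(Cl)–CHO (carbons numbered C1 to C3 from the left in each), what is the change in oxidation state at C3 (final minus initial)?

Before: C3 has 1 bond to C, 2 bonds to H, 1 bond to O → oxidation state -1.
After: C3 has 1 bond to C, 1 bond to H, 2 bonds to O → oxidation state +1.
Δ = +1 − (-1) = +2, so this is an oxidation at C3.

+2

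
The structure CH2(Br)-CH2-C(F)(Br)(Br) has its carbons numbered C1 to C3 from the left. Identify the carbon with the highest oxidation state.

Count +1 for every bond to an atom more electronegative than carbon and −1 for every bond to one less electronegative; C–C bonds are 0. Tallying each carbon:
C1: 1C, 2H, 1Br → 0 − 2 + 1 = -1
C2: 2C, 2H → 0 − 2 = -2
C3: 1C, 1F, 2Br → 0 + 1 + 2 = +3
The most oxidised carbon is C3 at +3.

C3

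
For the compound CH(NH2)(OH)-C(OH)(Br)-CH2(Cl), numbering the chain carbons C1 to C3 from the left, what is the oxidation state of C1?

Each bond to a more electronegative atom (O, N, halogen) counts +1, each bond to a less electronegative atom (H, metal, B, Si) counts −1, and each C–C bond counts 0.
C1 has one bond to C (0), one bond to H (-1), one bond to N (+1), one bond to O (+1).
Oxidation state = 0 − 1 + 1 + 1 = +1.

+1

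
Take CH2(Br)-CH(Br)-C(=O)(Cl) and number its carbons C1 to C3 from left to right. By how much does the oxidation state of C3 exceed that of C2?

+3

C3: 1C, 2O, 1Cl → 0 + 2 + 1 = +3
C2: 2C, 1H, 1Br → 0 − 1 + 1 = 0
Difference: +3 − (0) = +3.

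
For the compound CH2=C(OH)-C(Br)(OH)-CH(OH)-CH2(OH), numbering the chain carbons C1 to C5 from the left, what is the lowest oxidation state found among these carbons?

Assign +1 per bond to O/N/halogen, −1 per bond to H or an electropositive element, and 0 per bond to carbon. Tallying each carbon:
C1: 2C, 2H → 0 − 2 = -2
C2: 3C, 1O → 0 + 1 = +1
C3: 2C, 1O, 1Br → 0 + 1 + 1 = +2
C4: 2C, 1H, 1O → 0 − 1 + 1 = 0
C5: 1C, 2H, 1O → 0 − 2 + 1 = -1
The lowest value is -2.

-2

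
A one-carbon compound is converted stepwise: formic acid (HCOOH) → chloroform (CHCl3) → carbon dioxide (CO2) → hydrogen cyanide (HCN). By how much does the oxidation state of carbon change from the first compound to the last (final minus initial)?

0

Carbon oxidation states along the series — formic acid: +2, chloroform: +2, carbon dioxide: +4, hydrogen cyanide: +2.
Net change = +2 − (+2) = 0.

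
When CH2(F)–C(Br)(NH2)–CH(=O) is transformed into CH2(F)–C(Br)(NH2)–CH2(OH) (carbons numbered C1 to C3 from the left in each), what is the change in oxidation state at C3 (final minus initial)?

Before: C3 has 1 bond to C, 1 bond to H, 2 bonds to O → oxidation state +1.
After: C3 has 1 bond to C, 2 bonds to H, 1 bond to O → oxidation state -1.
Δ = -1 − (+1) = -2, so this is a reduction at C3.

-2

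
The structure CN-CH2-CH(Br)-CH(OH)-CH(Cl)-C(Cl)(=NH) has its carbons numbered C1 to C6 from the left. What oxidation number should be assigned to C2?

Bonds to more-electronegative neighbours contribute +1 each, bonds to H or metals contribute −1 each, and C–C bonds contribute 0.
C2 has one bond to C (0), one bond to C (0), one bond to H (-1), one bond to H (-1).
Oxidation state = 0 + 0 − 1 − 1 = -2.

-2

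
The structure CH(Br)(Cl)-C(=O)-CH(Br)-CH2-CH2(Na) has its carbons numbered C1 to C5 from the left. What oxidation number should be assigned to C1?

C1 has one bond to C (0), one bond to H (-1), one bond to Br (+1), one bond to Cl (+1).
Oxidation state = 0 − 1 + 1 + 1 = +1.

+1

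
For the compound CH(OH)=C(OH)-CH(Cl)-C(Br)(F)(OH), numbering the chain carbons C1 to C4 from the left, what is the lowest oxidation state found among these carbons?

0

Assign +1 per bond to O/N/halogen, −1 per bond to H or an electropositive element, and 0 per bond to carbon. Tallying each carbon:
C1: 2C, 1H, 1O → 0 − 1 + 1 = 0
C2: 3C, 1O → 0 + 1 = +1
C3: 2C, 1H, 1Cl → 0 − 1 + 1 = 0
C4: 1C, 1O, 1F, 1Br → 0 + 1 + 1 + 1 = +3
The lowest value is 0.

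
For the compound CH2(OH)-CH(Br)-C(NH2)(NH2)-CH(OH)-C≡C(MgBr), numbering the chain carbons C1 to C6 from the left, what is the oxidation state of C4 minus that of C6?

+1

C4: 2C, 1H, 1O → 0 − 1 + 1 = 0
C6: 3C, 1Mg → 0 − 1 = -1
Difference: 0 − (-1) = +1.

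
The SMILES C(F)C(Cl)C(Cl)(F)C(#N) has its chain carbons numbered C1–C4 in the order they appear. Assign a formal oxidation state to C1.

-1

Assign +1 per bond to O/N/halogen, −1 per bond to H or an electropositive element, and 0 per bond to carbon.
C1 has one bond to C (0), one bond to H (-1), one bond to H (-1), one bond to F (+1).
Oxidation state = 0 − 1 − 1 + 1 = -1.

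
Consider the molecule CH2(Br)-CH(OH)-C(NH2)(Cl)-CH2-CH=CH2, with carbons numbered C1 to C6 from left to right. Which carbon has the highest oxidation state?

C3

Bonds to more-electronegative neighbours contribute +1 each, bonds to H or metals contribute −1 each, and C–C bonds contribute 0. Tallying each carbon:
C1: 1C, 2H, 1Br → 0 − 2 + 1 = -1
C2: 2C, 1H, 1O → 0 − 1 + 1 = 0
C3: 2C, 1N, 1Cl → 0 + 1 + 1 = +2
C4: 2C, 2H → 0 − 2 = -2
C5: 3C, 1H → 0 − 1 = -1
C6: 2C, 2H → 0 − 2 = -2
The most oxidised carbon is C3 at +2.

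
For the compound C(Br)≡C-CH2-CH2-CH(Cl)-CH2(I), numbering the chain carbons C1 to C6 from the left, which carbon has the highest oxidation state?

C1

Tallying each carbon's bonds:
C1: 3C, 1Br → 0 + 1 = +1
C2: 4C → 0 = 0
C3: 2C, 2H → 0 − 2 = -2
C4: 2C, 2H → 0 − 2 = -2
C5: 2C, 1H, 1Cl → 0 − 1 + 1 = 0
C6: 1C, 2H, 1I → 0 − 2 + 1 = -1
The most oxidised carbon is C1 at +1.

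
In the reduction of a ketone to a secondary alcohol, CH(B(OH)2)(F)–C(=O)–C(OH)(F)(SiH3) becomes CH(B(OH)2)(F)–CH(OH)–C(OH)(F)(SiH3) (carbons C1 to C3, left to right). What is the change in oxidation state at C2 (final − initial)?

-2

Before: C2 has 2 bonds to C, 2 bonds to O → oxidation state +2.
After: C2 has 2 bonds to C, 1 bond to H, 1 bond to O → oxidation state 0.
Δ = 0 − (+2) = -2, so this is a reduction at C2.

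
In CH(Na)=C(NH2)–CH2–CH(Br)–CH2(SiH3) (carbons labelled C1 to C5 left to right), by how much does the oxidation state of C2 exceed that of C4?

C2: 3C, 1N → 0 + 1 = +1
C4: 2C, 1H, 1Br → 0 − 1 + 1 = 0
Difference: +1 − (0) = +1.

+1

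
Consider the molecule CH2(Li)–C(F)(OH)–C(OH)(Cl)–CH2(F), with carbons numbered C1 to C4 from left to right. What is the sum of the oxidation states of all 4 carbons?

0

Count +1 for every bond to an atom more electronegative than carbon and −1 for every bond to one less electronegative; C–C bonds are 0. Tallying each carbon:
C1: 1C, 2H, 1Li → 0 − 2 − 1 = -3
C2: 2C, 1O, 1F → 0 + 1 + 1 = +2
C3: 2C, 1O, 1Cl → 0 + 1 + 1 = +2
C4: 1C, 2H, 1F → 0 − 2 + 1 = -1
Sum = -3 + 2 + 2 − 1 = 0.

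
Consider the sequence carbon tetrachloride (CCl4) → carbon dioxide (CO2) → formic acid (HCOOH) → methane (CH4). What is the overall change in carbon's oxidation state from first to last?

Carbon oxidation states along the series — carbon tetrachloride: +4, carbon dioxide: +4, formic acid: +2, methane: -4.
Net change = -4 − (+4) = -8.

-8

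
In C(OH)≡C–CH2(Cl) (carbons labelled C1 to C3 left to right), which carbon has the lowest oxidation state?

C3

Tallying each carbon's bonds:
C1: 3C, 1O → 0 + 1 = +1
C2: 4C → 0 = 0
C3: 1C, 2H, 1Cl → 0 − 2 + 1 = -1
The most reduced carbon is C3 at -1.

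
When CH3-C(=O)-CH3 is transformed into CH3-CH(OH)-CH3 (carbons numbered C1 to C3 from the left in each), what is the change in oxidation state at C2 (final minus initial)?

Before: C2 has 2 bonds to C, 2 bonds to O → oxidation state +2.
After: C2 has 2 bonds to C, 1 bond to H, 1 bond to O → oxidation state 0.
Δ = 0 − (+2) = -2, so this is a reduction at C2.

-2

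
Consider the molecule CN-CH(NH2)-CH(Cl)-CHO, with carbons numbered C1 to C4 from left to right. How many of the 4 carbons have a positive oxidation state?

Tallying each carbon's bonds:
C1: 1C, 3N → 0 + 3 = +3
C2: 2C, 1H, 1N → 0 − 1 + 1 = 0
C3: 2C, 1H, 1Cl → 0 − 1 + 1 = 0
C4: 1C, 1H, 2O → 0 − 1 + 2 = +1
2 carbons (C1, C4) meet the condition.

2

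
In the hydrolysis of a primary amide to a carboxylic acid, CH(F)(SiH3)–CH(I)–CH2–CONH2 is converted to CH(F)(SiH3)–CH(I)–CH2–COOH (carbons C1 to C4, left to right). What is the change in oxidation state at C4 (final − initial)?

Before: C4 has 1 bond to C, 2 bonds to O, 1 bond to N → oxidation state +3.
After: C4 has 1 bond to C, 3 bonds to O → oxidation state +3.
Δ = +3 − (+3) = 0, so no net redox change at C4.

0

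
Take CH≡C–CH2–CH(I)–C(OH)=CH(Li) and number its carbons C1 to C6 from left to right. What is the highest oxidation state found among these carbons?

+1

Tallying each carbon's bonds:
C1: 3C, 1H → 0 − 1 = -1
C2: 4C → 0 = 0
C3: 2C, 2H → 0 − 2 = -2
C4: 2C, 1H, 1I → 0 − 1 + 1 = 0
C5: 3C, 1O → 0 + 1 = +1
C6: 2C, 1H, 1Li → 0 − 1 − 1 = -2
The highest value is +1.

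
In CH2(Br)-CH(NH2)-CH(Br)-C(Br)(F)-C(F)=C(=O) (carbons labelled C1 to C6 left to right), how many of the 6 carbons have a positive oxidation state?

3

Count +1 for every bond to an atom more electronegative than carbon and −1 for every bond to one less electronegative; C–C bonds are 0. Tallying each carbon:
C1: 1C, 2H, 1Br → 0 − 2 + 1 = -1
C2: 2C, 1H, 1N → 0 − 1 + 1 = 0
C3: 2C, 1H, 1Br → 0 − 1 + 1 = 0
C4: 2C, 1F, 1Br → 0 + 1 + 1 = +2
C5: 3C, 1F → 0 + 1 = +1
C6: 2C, 2O → 0 + 2 = +2
3 carbons (C4, C5, C6) meet the condition.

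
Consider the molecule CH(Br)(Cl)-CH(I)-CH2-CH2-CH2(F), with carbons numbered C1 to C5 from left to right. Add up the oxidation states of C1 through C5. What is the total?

Assign +1 per bond to O/N/halogen, −1 per bond to H or an electropositive element, and 0 per bond to carbon. Tallying each carbon:
C1: 1C, 1H, 1Cl, 1Br → 0 − 1 + 1 + 1 = +1
C2: 2C, 1H, 1I → 0 − 1 + 1 = 0
C3: 2C, 2H → 0 − 2 = -2
C4: 2C, 2H → 0 − 2 = -2
C5: 1C, 2H, 1F → 0 − 2 + 1 = -1
Sum = +1 + 0 − 2 − 2 − 1 = -4.

-4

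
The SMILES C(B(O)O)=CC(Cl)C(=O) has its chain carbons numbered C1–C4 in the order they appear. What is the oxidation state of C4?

+1

C4 has one bond to C (0), one bond to H (-1), a double bond to O (2×+1 = +2).
Oxidation state = 0 − 1 + 2 = +1.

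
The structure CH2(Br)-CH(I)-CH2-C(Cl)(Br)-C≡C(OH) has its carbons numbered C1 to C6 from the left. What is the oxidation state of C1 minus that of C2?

C1: 1C, 2H, 1Br → 0 − 2 + 1 = -1
C2: 2C, 1H, 1I → 0 − 1 + 1 = 0
Difference: -1 − (0) = -1.

-1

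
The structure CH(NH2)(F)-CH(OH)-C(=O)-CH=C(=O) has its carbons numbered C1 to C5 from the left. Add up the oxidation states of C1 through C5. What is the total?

Tallying each carbon's bonds:
C1: 1C, 1H, 1N, 1F → 0 − 1 + 1 + 1 = +1
C2: 2C, 1H, 1O → 0 − 1 + 1 = 0
C3: 2C, 2O → 0 + 2 = +2
C4: 3C, 1H → 0 − 1 = -1
C5: 2C, 2O → 0 + 2 = +2
Sum = +1 + 0 + 2 − 1 + 2 = +4.

+4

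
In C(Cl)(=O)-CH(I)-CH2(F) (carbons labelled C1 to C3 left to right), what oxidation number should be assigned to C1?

C1 has one bond to C (0), one bond to Cl (+1), a double bond to O (2×+1 = +2).
Oxidation state = 0 + 1 + 2 = +3.

+3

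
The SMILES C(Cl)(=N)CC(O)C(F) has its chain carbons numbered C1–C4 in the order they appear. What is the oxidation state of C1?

Count +1 for every bond to an atom more electronegative than carbon and −1 for every bond to one less electronegative; C–C bonds are 0.
C1 has one bond to C (0), one bond to Cl (+1), a double bond to N (2×+1 = +2).
Oxidation state = 0 + 1 + 2 = +3.

+3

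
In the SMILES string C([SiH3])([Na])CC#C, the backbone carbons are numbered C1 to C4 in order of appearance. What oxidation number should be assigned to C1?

C1 has one bond to C (0), one bond to Si (-1), one bond to H (-1), one bond to Na (-1).
Oxidation state = 0 − 1 − 1 − 1 = -3.

-3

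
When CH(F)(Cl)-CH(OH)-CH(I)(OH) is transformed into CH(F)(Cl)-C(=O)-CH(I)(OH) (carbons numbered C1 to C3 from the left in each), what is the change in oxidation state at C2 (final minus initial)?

Before: C2 has 2 bonds to C, 1 bond to H, 1 bond to O → oxidation state 0.
After: C2 has 2 bonds to C, 2 bonds to O → oxidation state +2.
Δ = +2 − (0) = +2, so this is an oxidation at C2.

+2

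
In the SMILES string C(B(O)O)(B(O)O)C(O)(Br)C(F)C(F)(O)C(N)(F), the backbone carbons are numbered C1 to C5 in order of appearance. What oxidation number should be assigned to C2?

+2

Each bond to a more electronegative atom (O, N, halogen) counts +1, each bond to a less electronegative atom (H, metal, B, Si) counts −1, and each C–C bond counts 0.
C2 has one bond to C (0), one bond to C (0), one bond to O (+1), one bond to Br (+1).
Oxidation state = 0 + 0 + 1 + 1 = +2.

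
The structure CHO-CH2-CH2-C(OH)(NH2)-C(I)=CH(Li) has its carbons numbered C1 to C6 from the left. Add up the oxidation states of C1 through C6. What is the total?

-2

Assign +1 per bond to O/N/halogen, −1 per bond to H or an electropositive element, and 0 per bond to carbon. Tallying each carbon:
C1: 1C, 1H, 2O → 0 − 1 + 2 = +1
C2: 2C, 2H → 0 − 2 = -2
C3: 2C, 2H → 0 − 2 = -2
C4: 2C, 1O, 1N → 0 + 1 + 1 = +2
C5: 3C, 1I → 0 + 1 = +1
C6: 2C, 1H, 1Li → 0 − 1 − 1 = -2
Sum = +1 − 2 − 2 + 2 + 1 − 2 = -2.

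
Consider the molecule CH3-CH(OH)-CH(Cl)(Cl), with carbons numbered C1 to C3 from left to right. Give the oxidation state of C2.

0

C2 has one bond to C (0), one bond to C (0), one bond to O (+1), one bond to H (-1).
Oxidation state = 0 + 0 + 1 − 1 = 0.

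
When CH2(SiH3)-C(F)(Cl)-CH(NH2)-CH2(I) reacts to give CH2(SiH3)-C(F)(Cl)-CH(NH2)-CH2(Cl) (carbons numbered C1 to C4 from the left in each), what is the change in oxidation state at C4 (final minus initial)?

0

Before: C4 has 1 bond to C, 2 bonds to H, 1 bond to I → oxidation state -1.
After: C4 has 1 bond to C, 2 bonds to H, 1 bond to Cl → oxidation state -1.
Δ = -1 − (-1) = 0, so no net redox change at C4.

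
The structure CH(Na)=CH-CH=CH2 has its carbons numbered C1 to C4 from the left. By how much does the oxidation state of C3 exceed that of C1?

C3: 3C, 1H → 0 − 1 = -1
C1: 2C, 1H, 1Na → 0 − 1 − 1 = -2
Difference: -1 − (-2) = +1.

+1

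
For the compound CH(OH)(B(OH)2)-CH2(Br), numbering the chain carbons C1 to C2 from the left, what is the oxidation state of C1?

C1 has one bond to C (0), one bond to O (+1), one bond to B (-1), one bond to H (-1).
Oxidation state = 0 + 1 − 1 − 1 = -1.

-1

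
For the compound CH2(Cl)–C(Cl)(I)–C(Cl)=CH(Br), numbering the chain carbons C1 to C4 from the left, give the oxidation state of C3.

+1

Count +1 for every bond to an atom more electronegative than carbon and −1 for every bond to one less electronegative; C–C bonds are 0.
C3 has one bond to C (0), a double bond to C (2×0 = 0), one bond to Cl (+1).
Oxidation state = 0 + 0 + 1 = +1.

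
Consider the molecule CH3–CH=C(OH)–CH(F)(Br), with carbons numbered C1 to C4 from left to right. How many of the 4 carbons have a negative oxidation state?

Tallying each carbon's bonds:
C1: 1C, 3H → 0 − 3 = -3
C2: 3C, 1H → 0 − 1 = -1
C3: 3C, 1O → 0 + 1 = +1
C4: 1C, 1H, 1F, 1Br → 0 − 1 + 1 + 1 = +1
2 carbons (C1, C2) meet the condition.

2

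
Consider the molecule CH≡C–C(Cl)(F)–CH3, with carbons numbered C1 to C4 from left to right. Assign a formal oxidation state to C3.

C3 has one bond to C (0), one bond to C (0), one bond to Cl (+1), one bond to F (+1).
Oxidation state = 0 + 0 + 1 + 1 = +2.

+2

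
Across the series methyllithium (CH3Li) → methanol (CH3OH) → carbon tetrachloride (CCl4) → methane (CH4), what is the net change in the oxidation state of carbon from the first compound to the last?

Carbon oxidation states along the series — methyllithium: -4, methanol: -2, carbon tetrachloride: +4, methane: -4.
Net change = -4 − (-4) = 0.

0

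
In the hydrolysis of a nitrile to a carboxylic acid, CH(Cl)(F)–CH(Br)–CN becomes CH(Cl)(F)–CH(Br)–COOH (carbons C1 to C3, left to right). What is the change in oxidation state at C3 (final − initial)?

0

Before: C3 has 1 bond to C, 3 bonds to N → oxidation state +3.
After: C3 has 1 bond to C, 3 bonds to O → oxidation state +3.
Δ = +3 − (+3) = 0, so no net redox change at C3.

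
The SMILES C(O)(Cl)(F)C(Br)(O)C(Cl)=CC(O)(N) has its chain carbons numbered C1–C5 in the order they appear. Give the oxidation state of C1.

Each bond to a more electronegative atom (O, N, halogen) counts +1, each bond to a less electronegative atom (H, metal, B, Si) counts −1, and each C–C bond counts 0.
C1 has one bond to C (0), one bond to O (+1), one bond to Cl (+1), one bond to F (+1).
Oxidation state = 0 + 1 + 1 + 1 = +3.

+3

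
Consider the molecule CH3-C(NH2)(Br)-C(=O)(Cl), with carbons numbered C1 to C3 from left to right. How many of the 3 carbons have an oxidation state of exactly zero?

Tallying each carbon's bonds:
C1: 1C, 3H → 0 − 3 = -3
C2: 2C, 1N, 1Br → 0 + 1 + 1 = +2
C3: 1C, 2O, 1Cl → 0 + 2 + 1 = +3
0 carbons meet the condition.

0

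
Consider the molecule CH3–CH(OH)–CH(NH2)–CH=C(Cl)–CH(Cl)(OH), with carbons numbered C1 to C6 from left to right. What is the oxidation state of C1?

Each bond to a more electronegative atom (O, N, halogen) counts +1, each bond to a less electronegative atom (H, metal, B, Si) counts −1, and each C–C bond counts 0.
C1 has one bond to C (0), one bond to H (-1), one bond to H (-1), one bond to H (-1).
Oxidation state = 0 − 1 − 1 − 1 = -3.

-3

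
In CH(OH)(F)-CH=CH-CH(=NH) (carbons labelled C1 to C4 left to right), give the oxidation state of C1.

Bonds to more-electronegative neighbours contribute +1 each, bonds to H or metals contribute −1 each, and C–C bonds contribute 0.
C1 has one bond to C (0), one bond to H (-1), one bond to O (+1), one bond to F (+1).
Oxidation state = 0 − 1 + 1 + 1 = +1.

+1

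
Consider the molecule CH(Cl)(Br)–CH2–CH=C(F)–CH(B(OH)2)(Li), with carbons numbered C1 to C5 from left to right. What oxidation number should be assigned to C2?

-2

C2 has one bond to C (0), one bond to C (0), one bond to H (-1), one bond to H (-1).
Oxidation state = 0 + 0 − 1 − 1 = -2.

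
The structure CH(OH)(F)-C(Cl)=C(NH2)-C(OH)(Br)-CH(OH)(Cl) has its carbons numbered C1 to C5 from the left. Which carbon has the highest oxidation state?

C4

Count +1 for every bond to an atom more electronegative than carbon and −1 for every bond to one less electronegative; C–C bonds are 0. Tallying each carbon:
C1: 1C, 1H, 1O, 1F → 0 − 1 + 1 + 1 = +1
C2: 3C, 1Cl → 0 + 1 = +1
C3: 3C, 1N → 0 + 1 = +1
C4: 2C, 1O, 1Br → 0 + 1 + 1 = +2
C5: 1C, 1H, 1O, 1Cl → 0 − 1 + 1 + 1 = +1
The most oxidised carbon is C4 at +2.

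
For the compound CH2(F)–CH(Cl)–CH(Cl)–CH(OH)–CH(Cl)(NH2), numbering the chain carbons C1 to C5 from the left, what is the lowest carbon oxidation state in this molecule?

-1

Bonds to more-electronegative neighbours contribute +1 each, bonds to H or metals contribute −1 each, and C–C bonds contribute 0. Tallying each carbon:
C1: 1C, 2H, 1F → 0 − 2 + 1 = -1
C2: 2C, 1H, 1Cl → 0 − 1 + 1 = 0
C3: 2C, 1H, 1Cl → 0 − 1 + 1 = 0
C4: 2C, 1H, 1O → 0 − 1 + 1 = 0
C5: 1C, 1H, 1N, 1Cl → 0 − 1 + 1 + 1 = +1
The lowest value is -1.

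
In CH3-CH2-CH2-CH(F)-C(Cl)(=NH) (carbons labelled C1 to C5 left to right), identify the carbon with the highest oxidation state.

C5

Each bond to a more electronegative atom (O, N, halogen) counts +1, each bond to a less electronegative atom (H, metal, B, Si) counts −1, and each C–C bond counts 0. Tallying each carbon:
C1: 1C, 3H → 0 − 3 = -3
C2: 2C, 2H → 0 − 2 = -2
C3: 2C, 2H → 0 − 2 = -2
C4: 2C, 1H, 1F → 0 − 1 + 1 = 0
C5: 1C, 2N, 1Cl → 0 + 2 + 1 = +3
The most oxidised carbon is C5 at +3.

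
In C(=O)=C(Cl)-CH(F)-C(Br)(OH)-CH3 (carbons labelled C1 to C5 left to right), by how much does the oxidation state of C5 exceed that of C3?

-3

C5: 1C, 3H → 0 − 3 = -3
C3: 2C, 1H, 1F → 0 − 1 + 1 = 0
Difference: -3 − (0) = -3.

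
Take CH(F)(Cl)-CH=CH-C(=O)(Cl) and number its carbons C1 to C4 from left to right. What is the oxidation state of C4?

+3

C4 has one bond to C (0), a double bond to O (2×+1 = +2), one bond to Cl (+1).
Oxidation state = 0 + 2 + 1 = +3.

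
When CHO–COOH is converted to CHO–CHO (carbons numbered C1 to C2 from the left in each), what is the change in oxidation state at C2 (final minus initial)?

-2

Before: C2 has 1 bond to C, 3 bonds to O → oxidation state +3.
After: C2 has 1 bond to C, 1 bond to H, 2 bonds to O → oxidation state +1.
Δ = +1 − (+3) = -2, so this is a reduction at C2.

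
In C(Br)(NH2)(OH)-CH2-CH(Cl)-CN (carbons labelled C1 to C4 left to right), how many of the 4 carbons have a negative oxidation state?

Tallying each carbon's bonds:
C1: 1C, 1O, 1N, 1Br → 0 + 1 + 1 + 1 = +3
C2: 2C, 2H → 0 − 2 = -2
C3: 2C, 1H, 1Cl → 0 − 1 + 1 = 0
C4: 1C, 3N → 0 + 3 = +3
1 carbon (C2) meets the condition.

1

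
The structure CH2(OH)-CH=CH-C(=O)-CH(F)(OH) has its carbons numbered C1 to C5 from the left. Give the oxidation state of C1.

Count +1 for every bond to an atom more electronegative than carbon and −1 for every bond to one less electronegative; C–C bonds are 0.
C1 has one bond to C (0), one bond to O (+1), one bond to H (-1), one bond to H (-1).
Oxidation state = 0 + 1 − 1 − 1 = -1.

-1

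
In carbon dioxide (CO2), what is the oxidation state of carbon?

+4

The carbon has a double bond to O (2×+1 = +2), a double bond to O (2×+1 = +2).
Oxidation state = +2 + 2 = +4.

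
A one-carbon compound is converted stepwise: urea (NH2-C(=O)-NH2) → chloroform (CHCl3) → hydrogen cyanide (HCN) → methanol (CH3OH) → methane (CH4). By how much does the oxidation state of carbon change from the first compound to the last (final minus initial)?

Carbon oxidation states along the series — urea: +4, chloroform: +2, hydrogen cyanide: +2, methanol: -2, methane: -4.
Net change = -4 − (+4) = -8.

-8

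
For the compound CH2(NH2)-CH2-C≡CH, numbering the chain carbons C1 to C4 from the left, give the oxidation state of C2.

-2

C2 has one bond to C (0), one bond to C (0), one bond to H (-1), one bond to H (-1).
Oxidation state = 0 + 0 − 1 − 1 = -2.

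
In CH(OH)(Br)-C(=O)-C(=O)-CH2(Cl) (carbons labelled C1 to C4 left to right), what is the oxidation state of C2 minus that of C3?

C2: 2C, 2O → 0 + 2 = +2
C3: 2C, 2O → 0 + 2 = +2
Difference: +2 − (+2) = 0.

0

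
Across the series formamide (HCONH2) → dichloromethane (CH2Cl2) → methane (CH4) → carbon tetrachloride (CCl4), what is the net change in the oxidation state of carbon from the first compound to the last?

+2

Carbon oxidation states along the series — formamide: +2, dichloromethane: 0, methane: -4, carbon tetrachloride: +4.
Net change = +4 − (+2) = +2.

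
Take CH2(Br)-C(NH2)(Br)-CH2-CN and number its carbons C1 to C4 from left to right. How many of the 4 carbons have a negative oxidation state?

2

Count +1 for every bond to an atom more electronegative than carbon and −1 for every bond to one less electronegative; C–C bonds are 0. Tallying each carbon:
C1: 1C, 2H, 1Br → 0 − 2 + 1 = -1
C2: 2C, 1N, 1Br → 0 + 1 + 1 = +2
C3: 2C, 2H → 0 − 2 = -2
C4: 1C, 3N → 0 + 3 = +3
2 carbons (C1, C3) meet the condition.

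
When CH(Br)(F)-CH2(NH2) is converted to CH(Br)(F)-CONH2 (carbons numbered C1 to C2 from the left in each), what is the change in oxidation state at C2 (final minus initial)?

Before: C2 has 1 bond to C, 2 bonds to H, 1 bond to N → oxidation state -1.
After: C2 has 1 bond to C, 2 bonds to O, 1 bond to N → oxidation state +3.
Δ = +3 − (-1) = +4, so this is an oxidation at C2.

+4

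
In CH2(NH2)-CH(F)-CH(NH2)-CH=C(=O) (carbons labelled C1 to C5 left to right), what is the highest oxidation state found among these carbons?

+2

Tallying each carbon's bonds:
C1: 1C, 2H, 1N → 0 − 2 + 1 = -1
C2: 2C, 1H, 1F → 0 − 1 + 1 = 0
C3: 2C, 1H, 1N → 0 − 1 + 1 = 0
C4: 3C, 1H → 0 − 1 = -1
C5: 2C, 2O → 0 + 2 = +2
The highest value is +2.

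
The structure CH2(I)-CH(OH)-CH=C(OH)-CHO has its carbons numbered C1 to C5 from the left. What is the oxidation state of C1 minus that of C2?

-1

C1: 1C, 2H, 1I → 0 − 2 + 1 = -1
C2: 2C, 1H, 1O → 0 − 1 + 1 = 0
Difference: -1 − (0) = -1.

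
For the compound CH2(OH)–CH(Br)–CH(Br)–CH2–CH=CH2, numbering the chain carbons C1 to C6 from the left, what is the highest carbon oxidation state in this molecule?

Tallying each carbon's bonds:
C1: 1C, 2H, 1O → 0 − 2 + 1 = -1
C2: 2C, 1H, 1Br → 0 − 1 + 1 = 0
C3: 2C, 1H, 1Br → 0 − 1 + 1 = 0
C4: 2C, 2H → 0 − 2 = -2
C5: 3C, 1H → 0 − 1 = -1
C6: 2C, 2H → 0 − 2 = -2
The highest value is 0.

0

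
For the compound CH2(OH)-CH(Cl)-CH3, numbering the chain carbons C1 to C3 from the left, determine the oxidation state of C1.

Each bond to a more electronegative atom (O, N, halogen) counts +1, each bond to a less electronegative atom (H, metal, B, Si) counts −1, and each C–C bond counts 0.
C1 has one bond to C (0), one bond to H (-1), one bond to O (+1), one bond to H (-1).
Oxidation state = 0 − 1 + 1 − 1 = -1.

-1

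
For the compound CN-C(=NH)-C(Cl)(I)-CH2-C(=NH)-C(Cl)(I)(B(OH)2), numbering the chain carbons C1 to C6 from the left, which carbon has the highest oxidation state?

Tallying each carbon's bonds:
C1: 1C, 3N → 0 + 3 = +3
C2: 2C, 2N → 0 + 2 = +2
C3: 2C, 1Cl, 1I → 0 + 1 + 1 = +2
C4: 2C, 2H → 0 − 2 = -2
C5: 2C, 2N → 0 + 2 = +2
C6: 1C, 1Cl, 1I, 1B → 0 + 1 + 1 − 1 = +1
The most oxidised carbon is C1 at +3.

C1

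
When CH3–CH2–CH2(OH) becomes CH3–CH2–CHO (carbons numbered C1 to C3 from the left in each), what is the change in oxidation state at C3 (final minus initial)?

+2

Before: C3 has 1 bond to C, 2 bonds to H, 1 bond to O → oxidation state -1.
After: C3 has 1 bond to C, 1 bond to H, 2 bonds to O → oxidation state +1.
Δ = +1 − (-1) = +2, so this is an oxidation at C3.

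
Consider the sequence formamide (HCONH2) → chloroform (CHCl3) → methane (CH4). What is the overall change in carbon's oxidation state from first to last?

-6

Carbon oxidation states along the series — formamide: +2, chloroform: +2, methane: -4.
Net change = -4 − (+2) = -6.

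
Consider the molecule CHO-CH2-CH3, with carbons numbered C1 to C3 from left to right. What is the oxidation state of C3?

-3

Bonds to more-electronegative neighbours contribute +1 each, bonds to H or metals contribute −1 each, and C–C bonds contribute 0.
C3 has one bond to C (0), one bond to H (-1), one bond to H (-1), one bond to H (-1).
Oxidation state = 0 − 1 − 1 − 1 = -3.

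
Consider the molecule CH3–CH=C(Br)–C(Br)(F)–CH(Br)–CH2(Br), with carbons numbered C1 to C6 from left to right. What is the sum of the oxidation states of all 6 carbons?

Tallying each carbon's bonds:
C1: 1C, 3H → 0 − 3 = -3
C2: 3C, 1H → 0 − 1 = -1
C3: 3C, 1Br → 0 + 1 = +1
C4: 2C, 1F, 1Br → 0 + 1 + 1 = +2
C5: 2C, 1H, 1Br → 0 − 1 + 1 = 0
C6: 1C, 2H, 1Br → 0 − 2 + 1 = -1
Sum = -3 − 1 + 1 + 2 + 0 − 1 = -2.

-2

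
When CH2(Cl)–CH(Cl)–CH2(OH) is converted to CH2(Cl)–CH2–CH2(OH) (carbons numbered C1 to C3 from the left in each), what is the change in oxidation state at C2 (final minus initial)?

Before: C2 has 2 bonds to C, 1 bond to H, 1 bond to Cl → oxidation state 0.
After: C2 has 2 bonds to C, 2 bonds to H → oxidation state -2.
Δ = -2 − (0) = -2, so this is a reduction at C2.

-2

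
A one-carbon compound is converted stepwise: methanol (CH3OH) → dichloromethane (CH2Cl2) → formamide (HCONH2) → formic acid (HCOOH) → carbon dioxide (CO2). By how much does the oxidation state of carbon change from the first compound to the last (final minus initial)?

+6

Carbon oxidation states along the series — methanol: -2, dichloromethane: 0, formamide: +2, formic acid: +2, carbon dioxide: +4.
Net change = +4 − (-2) = +6.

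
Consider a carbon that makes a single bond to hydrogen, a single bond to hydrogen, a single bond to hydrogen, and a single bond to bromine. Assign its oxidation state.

The carbon has one bond to H (-1), one bond to Br (+1), one bond to H (-1), one bond to H (-1).
Oxidation state = -1 + 1 − 1 − 1 = -2.

-2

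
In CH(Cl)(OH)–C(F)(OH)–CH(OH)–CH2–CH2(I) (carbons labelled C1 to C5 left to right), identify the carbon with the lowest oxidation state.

Tallying each carbon's bonds:
C1: 1C, 1H, 1O, 1Cl → 0 − 1 + 1 + 1 = +1
C2: 2C, 1O, 1F → 0 + 1 + 1 = +2
C3: 2C, 1H, 1O → 0 − 1 + 1 = 0
C4: 2C, 2H → 0 − 2 = -2
C5: 1C, 2H, 1I → 0 − 2 + 1 = -1
The most reduced carbon is C4 at -2.

C4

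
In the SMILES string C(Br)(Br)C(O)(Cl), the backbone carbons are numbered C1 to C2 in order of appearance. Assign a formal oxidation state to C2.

+1

Assign +1 per bond to O/N/halogen, −1 per bond to H or an electropositive element, and 0 per bond to carbon.
C2 has one bond to C (0), one bond to O (+1), one bond to H (-1), one bond to Cl (+1).
Oxidation state = 0 + 1 − 1 + 1 = +1.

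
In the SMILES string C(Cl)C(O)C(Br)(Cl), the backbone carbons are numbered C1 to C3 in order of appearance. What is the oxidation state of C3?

C3 has one bond to C (0), one bond to Br (+1), one bond to Cl (+1), one bond to H (-1).
Oxidation state = 0 + 1 + 1 − 1 = +1.

+1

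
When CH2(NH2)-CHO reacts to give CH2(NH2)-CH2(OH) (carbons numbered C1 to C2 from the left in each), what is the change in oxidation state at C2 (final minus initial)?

-2

Before: C2 has 1 bond to C, 1 bond to H, 2 bonds to O → oxidation state +1.
After: C2 has 1 bond to C, 2 bonds to H, 1 bond to O → oxidation state -1.
Δ = -1 − (+1) = -2, so this is a reduction at C2.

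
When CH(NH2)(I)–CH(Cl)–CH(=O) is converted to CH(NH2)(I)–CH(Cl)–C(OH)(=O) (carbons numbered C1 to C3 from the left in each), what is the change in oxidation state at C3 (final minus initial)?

Before: C3 has 1 bond to C, 1 bond to H, 2 bonds to O → oxidation state +1.
After: C3 has 1 bond to C, 3 bonds to O → oxidation state +3.
Δ = +3 − (+1) = +2, so this is an oxidation at C3.

+2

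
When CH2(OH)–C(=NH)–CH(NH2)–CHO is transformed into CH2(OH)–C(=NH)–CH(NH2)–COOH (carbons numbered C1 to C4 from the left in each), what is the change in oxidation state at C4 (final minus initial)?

Before: C4 has 1 bond to C, 1 bond to H, 2 bonds to O → oxidation state +1.
After: C4 has 1 bond to C, 3 bonds to O → oxidation state +3.
Δ = +3 − (+1) = +2, so this is an oxidation at C4.

+2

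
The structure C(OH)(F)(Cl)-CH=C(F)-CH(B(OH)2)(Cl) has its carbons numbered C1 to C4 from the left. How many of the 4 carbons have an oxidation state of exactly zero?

0

Bonds to more-electronegative neighbours contribute +1 each, bonds to H or metals contribute −1 each, and C–C bonds contribute 0. Tallying each carbon:
C1: 1C, 1O, 1F, 1Cl → 0 + 1 + 1 + 1 = +3
C2: 3C, 1H → 0 − 1 = -1
C3: 3C, 1F → 0 + 1 = +1
C4: 1C, 1H, 1Cl, 1B → 0 − 1 + 1 − 1 = -1
0 carbons meet the condition.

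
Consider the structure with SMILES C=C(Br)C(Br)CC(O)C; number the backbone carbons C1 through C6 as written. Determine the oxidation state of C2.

C2 has a double bond to C (2×0 = 0), one bond to C (0), one bond to Br (+1).
Oxidation state = 0 + 0 + 1 = +1.

+1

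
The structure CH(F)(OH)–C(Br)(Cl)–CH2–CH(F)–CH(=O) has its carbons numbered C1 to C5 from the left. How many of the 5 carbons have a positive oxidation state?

Tallying each carbon's bonds:
C1: 1C, 1H, 1O, 1F → 0 − 1 + 1 + 1 = +1
C2: 2C, 1Cl, 1Br → 0 + 1 + 1 = +2
C3: 2C, 2H → 0 − 2 = -2
C4: 2C, 1H, 1F → 0 − 1 + 1 = 0
C5: 1C, 1H, 2O → 0 − 1 + 2 = +1
3 carbons (C1, C2, C5) meet the condition.

3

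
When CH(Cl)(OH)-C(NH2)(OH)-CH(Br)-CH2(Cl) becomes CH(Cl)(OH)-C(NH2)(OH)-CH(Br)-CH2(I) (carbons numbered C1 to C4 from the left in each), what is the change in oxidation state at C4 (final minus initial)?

Before: C4 has 1 bond to C, 2 bonds to H, 1 bond to Cl → oxidation state -1.
After: C4 has 1 bond to C, 2 bonds to H, 1 bond to I → oxidation state -1.
Δ = -1 − (-1) = 0, so no net redox change at C4.

0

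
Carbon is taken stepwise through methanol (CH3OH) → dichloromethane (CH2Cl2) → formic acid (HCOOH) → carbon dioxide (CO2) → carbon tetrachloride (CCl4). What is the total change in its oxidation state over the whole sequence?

Carbon oxidation states along the series — methanol: -2, dichloromethane: 0, formic acid: +2, carbon dioxide: +4, carbon tetrachloride: +4.
Net change = +4 − (-2) = +6.

+6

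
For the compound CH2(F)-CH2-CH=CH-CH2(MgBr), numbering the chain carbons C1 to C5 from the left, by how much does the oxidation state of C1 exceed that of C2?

+1

C1: 1C, 2H, 1F → 0 − 2 + 1 = -1
C2: 2C, 2H → 0 − 2 = -2
Difference: -1 − (-2) = +1.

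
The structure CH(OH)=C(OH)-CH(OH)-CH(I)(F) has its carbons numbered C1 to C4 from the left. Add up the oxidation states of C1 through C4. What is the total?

+2

Bonds to more-electronegative neighbours contribute +1 each, bonds to H or metals contribute −1 each, and C–C bonds contribute 0. Tallying each carbon:
C1: 2C, 1H, 1O → 0 − 1 + 1 = 0
C2: 3C, 1O → 0 + 1 = +1
C3: 2C, 1H, 1O → 0 − 1 + 1 = 0
C4: 1C, 1H, 1F, 1I → 0 − 1 + 1 + 1 = +1
Sum = 0 + 1 + 0 + 1 = +2.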